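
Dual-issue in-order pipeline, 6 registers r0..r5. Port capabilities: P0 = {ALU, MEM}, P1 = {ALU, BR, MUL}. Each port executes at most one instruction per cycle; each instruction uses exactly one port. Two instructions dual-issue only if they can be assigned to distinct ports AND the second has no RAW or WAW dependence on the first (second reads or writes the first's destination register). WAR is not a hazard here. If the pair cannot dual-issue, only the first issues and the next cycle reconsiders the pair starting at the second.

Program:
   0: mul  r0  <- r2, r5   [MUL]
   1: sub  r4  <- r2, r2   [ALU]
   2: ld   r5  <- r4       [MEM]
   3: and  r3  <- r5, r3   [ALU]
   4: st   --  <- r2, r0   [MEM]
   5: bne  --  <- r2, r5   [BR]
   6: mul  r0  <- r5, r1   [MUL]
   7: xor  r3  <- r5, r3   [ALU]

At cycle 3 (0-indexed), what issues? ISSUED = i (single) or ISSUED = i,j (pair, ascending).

ISSUED = 5

#0 head=0: mul.MUL+sub.ALU i0+i1 dual
#1 head=2: ld.MEM i2 RAW r5
#2 head=3: and.ALU+st.MEM i3+i4 dual
#3 head=5: bne.BR i5 no-port BR/MUL
#4 head=6: mul.MUL+xor.ALU i6+i7 dual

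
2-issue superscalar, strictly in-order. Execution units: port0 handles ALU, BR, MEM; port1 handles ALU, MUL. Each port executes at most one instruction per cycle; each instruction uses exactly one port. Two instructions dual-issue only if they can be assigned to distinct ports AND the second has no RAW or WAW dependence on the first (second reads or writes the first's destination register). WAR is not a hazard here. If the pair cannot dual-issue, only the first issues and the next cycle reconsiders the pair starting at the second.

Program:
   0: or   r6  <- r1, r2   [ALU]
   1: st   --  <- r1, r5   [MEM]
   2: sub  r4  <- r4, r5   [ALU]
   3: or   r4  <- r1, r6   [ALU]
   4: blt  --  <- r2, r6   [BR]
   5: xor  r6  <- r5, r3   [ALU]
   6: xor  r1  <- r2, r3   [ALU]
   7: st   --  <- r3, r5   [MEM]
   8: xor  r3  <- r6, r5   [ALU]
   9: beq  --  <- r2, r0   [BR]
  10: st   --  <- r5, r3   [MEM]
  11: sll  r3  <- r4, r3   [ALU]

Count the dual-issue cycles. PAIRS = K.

PAIRS = 5

0. or.ALU/st.MEM @i0&i1  | dual
1. sub.ALU @i2  | WAW r4
2. or.ALU/blt.BR @i3&i4  | dual
3. xor.ALU/xor.ALU @i5&i6  | dual
4. st.MEM/xor.ALU @i7&i8  | dual
5. beq.BR @i9  | no-port BR/MEM
6. st.MEM/sll.ALU @i10&i11  | dual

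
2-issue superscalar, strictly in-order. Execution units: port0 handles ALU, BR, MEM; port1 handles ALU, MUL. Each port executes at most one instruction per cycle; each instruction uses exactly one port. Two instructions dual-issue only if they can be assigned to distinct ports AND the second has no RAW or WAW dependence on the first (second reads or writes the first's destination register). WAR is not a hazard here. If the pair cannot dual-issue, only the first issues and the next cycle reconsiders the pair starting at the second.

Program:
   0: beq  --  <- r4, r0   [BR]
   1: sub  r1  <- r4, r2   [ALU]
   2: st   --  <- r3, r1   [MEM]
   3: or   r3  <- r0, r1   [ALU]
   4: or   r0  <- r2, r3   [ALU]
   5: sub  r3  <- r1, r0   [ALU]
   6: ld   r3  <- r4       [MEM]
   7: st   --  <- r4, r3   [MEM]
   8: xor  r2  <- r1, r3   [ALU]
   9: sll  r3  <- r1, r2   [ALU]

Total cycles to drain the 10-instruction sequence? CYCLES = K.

  cy0 -> i0/i1 (beq+sub) 2-wide
  cy1 -> i2/i3 (st+or) 2-wide
  cy2 -> i4 (or) RAW r0
  cy3 -> i5 (sub) WAW r3
  cy4 -> i6 (ld) no-port MEM/MEM
  cy5 -> i7/i8 (st+xor) 2-wide
  cy6 -> i9 (sll) tail

CYCLES = 7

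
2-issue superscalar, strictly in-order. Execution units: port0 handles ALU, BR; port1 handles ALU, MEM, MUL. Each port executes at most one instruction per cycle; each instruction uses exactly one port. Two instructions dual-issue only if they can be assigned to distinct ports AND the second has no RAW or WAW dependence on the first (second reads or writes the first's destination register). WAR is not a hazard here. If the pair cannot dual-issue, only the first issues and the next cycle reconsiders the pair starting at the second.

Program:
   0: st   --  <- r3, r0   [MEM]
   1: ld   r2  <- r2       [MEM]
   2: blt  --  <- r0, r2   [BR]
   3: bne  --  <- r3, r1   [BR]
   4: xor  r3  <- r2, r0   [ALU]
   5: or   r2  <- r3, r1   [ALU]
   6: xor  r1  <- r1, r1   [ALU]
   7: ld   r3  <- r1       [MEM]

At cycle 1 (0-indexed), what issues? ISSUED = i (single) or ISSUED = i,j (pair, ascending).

t=0 i0:st ; no-port MEM/MEM
t=1 i1:ld ; RAW r2
t=2 i2:blt ; no-port BR/BR
t=3 i3,i4:bne;xor ; 2-wide
t=4 i5,i6:or;xor ; 2-wide
t=5 i7:ld ; tail

ISSUED = 1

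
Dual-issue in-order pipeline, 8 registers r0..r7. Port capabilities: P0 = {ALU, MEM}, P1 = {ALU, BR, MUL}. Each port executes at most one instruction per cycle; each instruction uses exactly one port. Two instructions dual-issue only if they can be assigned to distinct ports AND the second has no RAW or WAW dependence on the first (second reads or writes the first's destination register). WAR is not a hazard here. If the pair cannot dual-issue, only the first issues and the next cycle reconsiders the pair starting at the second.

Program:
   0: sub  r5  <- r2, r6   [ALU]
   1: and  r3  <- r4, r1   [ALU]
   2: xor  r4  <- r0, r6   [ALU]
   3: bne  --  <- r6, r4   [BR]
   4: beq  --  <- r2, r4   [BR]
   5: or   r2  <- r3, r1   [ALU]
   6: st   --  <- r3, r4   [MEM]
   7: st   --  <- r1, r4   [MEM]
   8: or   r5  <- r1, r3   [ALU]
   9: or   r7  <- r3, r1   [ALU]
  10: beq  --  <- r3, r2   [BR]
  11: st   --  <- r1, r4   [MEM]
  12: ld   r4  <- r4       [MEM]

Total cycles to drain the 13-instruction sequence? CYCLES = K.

  cy0 -> i0+i1 (sub;and) 2-wide
  cy1 -> i2 (xor) RAW r4
  cy2 -> i3 (bne) no-port BR/BR
  cy3 -> i4+i5 (beq;or) 2-wide
  cy4 -> i6 (st) no-port MEM/MEM
  cy5 -> i7+i8 (st;or) 2-wide
  cy6 -> i9+i10 (or;beq) 2-wide
  cy7 -> i11 (st) no-port MEM/MEM
  cy8 -> i12 (ld) tail

CYCLES = 9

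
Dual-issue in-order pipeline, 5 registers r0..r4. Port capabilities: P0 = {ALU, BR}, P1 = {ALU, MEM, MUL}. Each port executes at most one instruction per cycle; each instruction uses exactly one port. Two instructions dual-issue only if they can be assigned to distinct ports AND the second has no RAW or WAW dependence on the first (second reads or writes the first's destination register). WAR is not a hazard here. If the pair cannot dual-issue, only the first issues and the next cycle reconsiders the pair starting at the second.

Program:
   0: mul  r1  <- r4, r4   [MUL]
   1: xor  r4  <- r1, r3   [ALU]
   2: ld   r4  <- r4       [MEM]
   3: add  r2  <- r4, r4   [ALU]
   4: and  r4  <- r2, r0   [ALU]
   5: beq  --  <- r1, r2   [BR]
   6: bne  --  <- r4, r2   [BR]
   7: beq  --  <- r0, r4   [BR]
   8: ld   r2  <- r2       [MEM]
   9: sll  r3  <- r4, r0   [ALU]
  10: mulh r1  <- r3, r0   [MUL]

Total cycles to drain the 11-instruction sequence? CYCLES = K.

t=0 i0:mul.MUL ; RAW r1
t=1 i1:xor.ALU ; RAW+WAW r4
t=2 i2:ld.MEM ; RAW r4
t=3 i3:add.ALU ; RAW r2
t=4 i4/i5:and.ALU+beq.BR ; pair
t=5 i6:bne.BR ; no-port BR/BR
t=6 i7/i8:beq.BR+ld.MEM ; pair
t=7 i9:sll.ALU ; RAW r3
t=8 i10:mulh.MUL ; tail

CYCLES = 9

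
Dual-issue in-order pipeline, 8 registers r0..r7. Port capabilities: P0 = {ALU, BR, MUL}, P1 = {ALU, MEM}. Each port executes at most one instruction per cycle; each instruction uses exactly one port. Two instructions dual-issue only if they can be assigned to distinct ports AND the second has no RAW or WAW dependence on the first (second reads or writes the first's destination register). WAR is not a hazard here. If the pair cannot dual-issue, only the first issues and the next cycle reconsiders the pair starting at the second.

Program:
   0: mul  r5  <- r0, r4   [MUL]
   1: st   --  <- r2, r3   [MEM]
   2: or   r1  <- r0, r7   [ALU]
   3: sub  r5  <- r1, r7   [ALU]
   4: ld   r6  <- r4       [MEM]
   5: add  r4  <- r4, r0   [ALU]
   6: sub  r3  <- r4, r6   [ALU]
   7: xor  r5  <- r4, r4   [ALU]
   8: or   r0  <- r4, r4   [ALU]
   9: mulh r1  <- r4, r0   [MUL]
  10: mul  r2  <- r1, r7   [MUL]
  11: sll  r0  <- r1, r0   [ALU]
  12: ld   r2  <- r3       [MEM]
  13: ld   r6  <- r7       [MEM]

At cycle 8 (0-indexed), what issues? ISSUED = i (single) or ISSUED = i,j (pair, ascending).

  cy0 -> i0,i1 (mul.MUL+st.MEM) pair
  cy1 -> i2 (or.ALU) RAW r1
  cy2 -> i3,i4 (sub.ALU+ld.MEM) pair
  cy3 -> i5 (add.ALU) RAW r4
  cy4 -> i6,i7 (sub.ALU+xor.ALU) pair
  cy5 -> i8 (or.ALU) RAW r0
  cy6 -> i9 (mulh.MUL) no-port MUL/MUL
  cy7 -> i10,i11 (mul.MUL+sll.ALU) pair
  cy8 -> i12 (ld.MEM) no-port MEM/MEM
  cy9 -> i13 (ld.MEM) tail

ISSUED = 12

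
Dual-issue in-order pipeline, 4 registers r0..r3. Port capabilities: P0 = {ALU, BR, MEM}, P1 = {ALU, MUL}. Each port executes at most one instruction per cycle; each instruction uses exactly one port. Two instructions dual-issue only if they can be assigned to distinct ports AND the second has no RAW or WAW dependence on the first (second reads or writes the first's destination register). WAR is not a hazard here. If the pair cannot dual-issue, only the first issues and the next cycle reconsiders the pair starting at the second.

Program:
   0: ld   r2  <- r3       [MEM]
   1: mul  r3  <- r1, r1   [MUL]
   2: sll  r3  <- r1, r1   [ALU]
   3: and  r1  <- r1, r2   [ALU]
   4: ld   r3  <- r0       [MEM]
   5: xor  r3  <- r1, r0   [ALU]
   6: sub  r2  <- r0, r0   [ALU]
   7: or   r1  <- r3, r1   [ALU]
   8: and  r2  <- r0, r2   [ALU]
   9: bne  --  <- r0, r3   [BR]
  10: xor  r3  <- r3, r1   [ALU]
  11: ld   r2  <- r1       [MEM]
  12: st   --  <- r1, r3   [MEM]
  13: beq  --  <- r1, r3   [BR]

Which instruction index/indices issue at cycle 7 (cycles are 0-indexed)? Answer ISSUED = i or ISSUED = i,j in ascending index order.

ISSUED = 12

#0 head=0: ld+mul i0+i1 2-wide
#1 head=2: sll+and i2+i3 2-wide
#2 head=4: ld i4 WAW r3
#3 head=5: xor+sub i5+i6 2-wide
#4 head=7: or+and i7+i8 2-wide
#5 head=9: bne+xor i9+i10 2-wide
#6 head=11: ld i11 no-port MEM/MEM
#7 head=12: st i12 no-port MEM/BR
#8 head=13: beq i13 tail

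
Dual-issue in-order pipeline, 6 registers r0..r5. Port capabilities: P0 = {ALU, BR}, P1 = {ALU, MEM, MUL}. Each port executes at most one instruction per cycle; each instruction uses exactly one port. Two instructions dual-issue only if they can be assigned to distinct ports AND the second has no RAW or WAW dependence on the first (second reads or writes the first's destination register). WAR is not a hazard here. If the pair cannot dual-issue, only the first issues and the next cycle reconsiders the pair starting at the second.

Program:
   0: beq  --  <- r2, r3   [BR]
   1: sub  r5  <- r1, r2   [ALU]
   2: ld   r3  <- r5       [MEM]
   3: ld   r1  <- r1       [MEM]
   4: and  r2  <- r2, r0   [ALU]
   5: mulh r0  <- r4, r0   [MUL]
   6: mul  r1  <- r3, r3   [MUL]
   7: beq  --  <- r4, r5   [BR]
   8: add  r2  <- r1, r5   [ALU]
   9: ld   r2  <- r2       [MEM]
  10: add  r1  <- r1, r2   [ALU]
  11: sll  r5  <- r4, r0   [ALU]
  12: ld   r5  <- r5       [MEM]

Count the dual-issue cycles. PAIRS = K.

0. beq sub @i0&i1  | pair
1. ld @i2  | no-port MEM/MEM
2. ld and @i3&i4  | pair
3. mulh @i5  | no-port MUL/MUL
4. mul beq @i6&i7  | pair
5. add @i8  | RAW+WAW r2
6. ld @i9  | RAW r2
7. add sll @i10&i11  | pair
8. ld @i12  | tail

PAIRS = 4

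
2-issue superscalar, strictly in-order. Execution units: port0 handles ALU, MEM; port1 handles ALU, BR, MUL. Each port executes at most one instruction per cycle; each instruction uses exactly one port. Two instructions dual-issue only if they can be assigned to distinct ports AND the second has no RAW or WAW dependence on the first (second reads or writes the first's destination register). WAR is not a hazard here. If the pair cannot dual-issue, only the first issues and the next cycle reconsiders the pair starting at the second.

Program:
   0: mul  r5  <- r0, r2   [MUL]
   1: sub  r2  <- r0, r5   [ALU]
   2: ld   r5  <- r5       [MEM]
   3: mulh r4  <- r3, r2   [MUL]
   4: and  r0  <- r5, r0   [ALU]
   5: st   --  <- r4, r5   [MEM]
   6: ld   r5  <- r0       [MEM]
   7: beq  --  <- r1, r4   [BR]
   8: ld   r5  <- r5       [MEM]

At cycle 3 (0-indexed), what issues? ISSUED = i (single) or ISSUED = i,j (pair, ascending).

ISSUED = 5

0. mul @i0  | RAW r5
1. sub ld @i1/i2  | 2-wide
2. mulh and @i3/i4  | 2-wide
3. st @i5  | no-port MEM/MEM
4. ld beq @i6/i7  | 2-wide
5. ld @i8  | tail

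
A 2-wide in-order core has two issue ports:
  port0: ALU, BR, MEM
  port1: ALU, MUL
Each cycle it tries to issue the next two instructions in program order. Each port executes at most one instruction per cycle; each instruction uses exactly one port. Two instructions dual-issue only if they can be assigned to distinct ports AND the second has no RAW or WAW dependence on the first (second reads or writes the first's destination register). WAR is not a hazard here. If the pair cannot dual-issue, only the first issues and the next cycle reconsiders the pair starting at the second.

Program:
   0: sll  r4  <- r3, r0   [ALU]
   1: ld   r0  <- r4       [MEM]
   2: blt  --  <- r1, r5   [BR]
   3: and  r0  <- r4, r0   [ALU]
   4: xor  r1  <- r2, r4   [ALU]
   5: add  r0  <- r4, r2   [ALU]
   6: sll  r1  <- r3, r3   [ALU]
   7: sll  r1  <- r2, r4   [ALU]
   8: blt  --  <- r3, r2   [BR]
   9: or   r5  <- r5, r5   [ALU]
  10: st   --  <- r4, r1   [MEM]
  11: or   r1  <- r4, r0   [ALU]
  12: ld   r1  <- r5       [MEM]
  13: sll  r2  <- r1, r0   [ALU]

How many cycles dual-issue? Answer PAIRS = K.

c0: i0 sll.ALU  RAW r4
c1: i1 ld.MEM  no-port MEM/BR
c2: i2,i3 blt.BR;and.ALU  dual
c3: i4,i5 xor.ALU;add.ALU  dual
c4: i6 sll.ALU  WAW r1
c5: i7,i8 sll.ALU;blt.BR  dual
c6: i9,i10 or.ALU;st.MEM  dual
c7: i11 or.ALU  WAW r1
c8: i12 ld.MEM  RAW r1
c9: i13 sll.ALU  tail

PAIRS = 4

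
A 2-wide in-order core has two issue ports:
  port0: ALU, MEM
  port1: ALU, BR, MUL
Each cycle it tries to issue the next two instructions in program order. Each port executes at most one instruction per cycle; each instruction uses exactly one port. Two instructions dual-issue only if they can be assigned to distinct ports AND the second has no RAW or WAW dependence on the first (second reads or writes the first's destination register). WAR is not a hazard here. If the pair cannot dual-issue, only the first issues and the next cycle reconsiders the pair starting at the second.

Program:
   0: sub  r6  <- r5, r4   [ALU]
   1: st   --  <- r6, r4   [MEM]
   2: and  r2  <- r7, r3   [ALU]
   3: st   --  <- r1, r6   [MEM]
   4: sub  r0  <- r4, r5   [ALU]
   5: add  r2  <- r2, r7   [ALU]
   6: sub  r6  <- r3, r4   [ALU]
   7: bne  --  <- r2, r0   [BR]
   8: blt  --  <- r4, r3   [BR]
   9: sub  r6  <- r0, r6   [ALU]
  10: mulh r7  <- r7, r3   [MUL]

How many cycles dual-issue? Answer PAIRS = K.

#0 head=0: sub i0 RAW r6
#1 head=1: st and i1,i2 pair
#2 head=3: st sub i3,i4 pair
#3 head=5: add sub i5,i6 pair
#4 head=7: bne i7 no-port BR/BR
#5 head=8: blt sub i8,i9 pair
#6 head=10: mulh i10 tail

PAIRS = 4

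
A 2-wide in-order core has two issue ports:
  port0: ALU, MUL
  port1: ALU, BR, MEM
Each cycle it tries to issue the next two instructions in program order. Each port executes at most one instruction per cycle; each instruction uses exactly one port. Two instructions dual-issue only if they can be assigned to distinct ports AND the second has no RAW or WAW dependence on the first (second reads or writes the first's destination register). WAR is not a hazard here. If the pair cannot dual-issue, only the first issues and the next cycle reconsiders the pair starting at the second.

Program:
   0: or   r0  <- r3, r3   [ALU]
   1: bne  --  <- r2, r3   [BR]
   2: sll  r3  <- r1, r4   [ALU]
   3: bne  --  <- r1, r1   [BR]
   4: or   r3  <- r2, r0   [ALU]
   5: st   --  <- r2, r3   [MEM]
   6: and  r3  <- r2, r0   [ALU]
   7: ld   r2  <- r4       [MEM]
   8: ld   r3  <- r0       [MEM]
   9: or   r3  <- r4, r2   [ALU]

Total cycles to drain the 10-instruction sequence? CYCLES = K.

  cy0 -> i0,i1 (or/bne) 2-wide
  cy1 -> i2,i3 (sll/bne) 2-wide
  cy2 -> i4 (or) RAW r3
  cy3 -> i5,i6 (st/and) 2-wide
  cy4 -> i7 (ld) no-port MEM/MEM
  cy5 -> i8 (ld) WAW r3
  cy6 -> i9 (or) tail

CYCLES = 7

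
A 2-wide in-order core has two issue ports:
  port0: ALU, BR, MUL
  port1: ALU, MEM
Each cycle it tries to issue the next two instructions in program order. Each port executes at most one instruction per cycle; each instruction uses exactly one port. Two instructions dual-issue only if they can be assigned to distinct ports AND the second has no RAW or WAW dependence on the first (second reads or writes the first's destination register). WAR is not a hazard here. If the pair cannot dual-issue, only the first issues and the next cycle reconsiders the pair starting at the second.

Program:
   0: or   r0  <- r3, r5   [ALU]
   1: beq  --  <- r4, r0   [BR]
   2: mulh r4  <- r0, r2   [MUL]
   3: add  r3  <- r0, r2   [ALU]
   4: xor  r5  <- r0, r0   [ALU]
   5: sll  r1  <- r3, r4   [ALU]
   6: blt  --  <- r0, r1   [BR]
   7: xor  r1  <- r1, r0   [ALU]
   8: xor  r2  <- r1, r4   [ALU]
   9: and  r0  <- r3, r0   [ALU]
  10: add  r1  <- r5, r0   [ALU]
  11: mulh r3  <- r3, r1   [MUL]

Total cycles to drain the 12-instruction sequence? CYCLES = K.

[0] i0  or  -- RAW r0
[1] i1  beq  -- no-port BR/MUL
[2] i2&i3  mulh;add  -- dual
[3] i4&i5  xor;sll  -- dual
[4] i6&i7  blt;xor  -- dual
[5] i8&i9  xor;and  -- dual
[6] i10  add  -- RAW r1
[7] i11  mulh  -- tail

CYCLES = 8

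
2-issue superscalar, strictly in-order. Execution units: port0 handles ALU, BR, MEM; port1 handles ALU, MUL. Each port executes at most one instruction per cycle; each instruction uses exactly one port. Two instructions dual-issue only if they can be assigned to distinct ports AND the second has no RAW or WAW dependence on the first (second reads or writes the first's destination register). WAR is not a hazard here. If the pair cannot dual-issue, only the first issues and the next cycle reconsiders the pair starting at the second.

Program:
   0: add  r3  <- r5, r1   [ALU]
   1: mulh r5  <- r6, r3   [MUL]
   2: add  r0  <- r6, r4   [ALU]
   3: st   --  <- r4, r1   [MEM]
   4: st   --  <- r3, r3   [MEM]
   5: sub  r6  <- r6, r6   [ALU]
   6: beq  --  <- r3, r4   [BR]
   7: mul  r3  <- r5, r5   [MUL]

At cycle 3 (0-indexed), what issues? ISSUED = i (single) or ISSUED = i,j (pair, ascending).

ISSUED = 4,5

c0: i0 add.ALU  RAW r3
c1: i1+i2 mulh.MUL add.ALU  dual
c2: i3 st.MEM  no-port MEM/MEM
c3: i4+i5 st.MEM sub.ALU  dual
c4: i6+i7 beq.BR mul.MUL  dual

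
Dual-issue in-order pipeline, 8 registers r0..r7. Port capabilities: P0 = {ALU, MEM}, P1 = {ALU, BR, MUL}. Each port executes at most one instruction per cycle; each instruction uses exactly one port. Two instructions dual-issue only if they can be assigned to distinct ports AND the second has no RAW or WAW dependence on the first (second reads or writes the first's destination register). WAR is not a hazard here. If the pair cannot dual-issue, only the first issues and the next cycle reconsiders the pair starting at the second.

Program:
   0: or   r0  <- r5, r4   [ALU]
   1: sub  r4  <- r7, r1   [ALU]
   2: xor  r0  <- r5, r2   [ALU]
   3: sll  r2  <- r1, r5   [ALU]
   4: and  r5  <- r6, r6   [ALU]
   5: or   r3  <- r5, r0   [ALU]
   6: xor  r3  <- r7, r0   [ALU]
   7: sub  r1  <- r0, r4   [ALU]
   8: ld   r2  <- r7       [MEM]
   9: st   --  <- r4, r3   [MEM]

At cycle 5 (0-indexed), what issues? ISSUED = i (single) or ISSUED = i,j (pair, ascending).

0. or.ALU/sub.ALU @i0,i1  | dual
1. xor.ALU/sll.ALU @i2,i3  | dual
2. and.ALU @i4  | RAW r5
3. or.ALU @i5  | WAW r3
4. xor.ALU/sub.ALU @i6,i7  | dual
5. ld.MEM @i8  | no-port MEM/MEM
6. st.MEM @i9  | tail

ISSUED = 8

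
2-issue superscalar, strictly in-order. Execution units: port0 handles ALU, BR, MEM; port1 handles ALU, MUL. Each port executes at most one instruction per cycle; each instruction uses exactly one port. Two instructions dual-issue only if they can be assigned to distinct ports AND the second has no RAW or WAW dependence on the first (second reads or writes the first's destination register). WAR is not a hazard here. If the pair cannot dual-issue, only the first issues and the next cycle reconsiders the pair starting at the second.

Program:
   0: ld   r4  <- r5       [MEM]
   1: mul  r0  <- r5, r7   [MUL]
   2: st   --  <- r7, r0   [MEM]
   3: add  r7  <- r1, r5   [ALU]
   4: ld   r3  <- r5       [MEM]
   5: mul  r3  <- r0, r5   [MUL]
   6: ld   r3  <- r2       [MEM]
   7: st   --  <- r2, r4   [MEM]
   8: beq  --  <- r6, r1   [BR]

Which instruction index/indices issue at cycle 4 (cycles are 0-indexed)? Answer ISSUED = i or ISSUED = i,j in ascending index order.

0. ld mul @i0&i1  | pair
1. st add @i2&i3  | pair
2. ld @i4  | WAW r3
3. mul @i5  | WAW r3
4. ld @i6  | no-port MEM/MEM
5. st @i7  | no-port MEM/BR
6. beq @i8  | tail

ISSUED = 6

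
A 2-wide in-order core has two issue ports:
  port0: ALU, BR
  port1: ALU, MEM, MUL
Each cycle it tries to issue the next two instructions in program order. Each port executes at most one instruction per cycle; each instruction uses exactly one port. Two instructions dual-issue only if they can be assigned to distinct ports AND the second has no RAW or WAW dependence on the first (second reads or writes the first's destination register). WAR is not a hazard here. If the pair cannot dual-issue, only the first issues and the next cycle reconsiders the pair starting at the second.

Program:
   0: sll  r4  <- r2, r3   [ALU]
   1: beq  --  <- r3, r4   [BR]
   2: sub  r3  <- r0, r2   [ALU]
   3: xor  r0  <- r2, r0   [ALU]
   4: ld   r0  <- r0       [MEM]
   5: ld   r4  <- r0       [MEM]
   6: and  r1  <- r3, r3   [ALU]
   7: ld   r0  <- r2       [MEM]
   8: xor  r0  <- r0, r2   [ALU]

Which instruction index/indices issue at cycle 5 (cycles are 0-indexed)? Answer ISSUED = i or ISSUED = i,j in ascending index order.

#0 head=0: sll i0 RAW r4
#1 head=1: beq/sub i1&i2 dual
#2 head=3: xor i3 RAW+WAW r0
#3 head=4: ld i4 no-port MEM/MEM
#4 head=5: ld/and i5&i6 dual
#5 head=7: ld i7 RAW+WAW r0
#6 head=8: xor i8 tail

ISSUED = 7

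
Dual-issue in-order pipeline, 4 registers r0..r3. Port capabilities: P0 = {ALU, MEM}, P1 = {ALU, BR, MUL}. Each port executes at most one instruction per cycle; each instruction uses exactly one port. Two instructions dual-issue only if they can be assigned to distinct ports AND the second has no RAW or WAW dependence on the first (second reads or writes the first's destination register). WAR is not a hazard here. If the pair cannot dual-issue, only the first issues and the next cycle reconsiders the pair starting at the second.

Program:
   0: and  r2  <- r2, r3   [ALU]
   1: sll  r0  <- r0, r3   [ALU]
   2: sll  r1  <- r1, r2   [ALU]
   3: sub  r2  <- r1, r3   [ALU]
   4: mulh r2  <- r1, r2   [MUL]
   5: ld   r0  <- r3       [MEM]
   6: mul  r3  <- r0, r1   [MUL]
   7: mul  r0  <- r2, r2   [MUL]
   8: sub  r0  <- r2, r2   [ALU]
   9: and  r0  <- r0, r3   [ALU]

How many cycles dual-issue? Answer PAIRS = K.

PAIRS = 2

0. and+sll @i0+i1  | dual
1. sll @i2  | RAW r1
2. sub @i3  | RAW+WAW r2
3. mulh+ld @i4+i5  | dual
4. mul @i6  | no-port MUL/MUL
5. mul @i7  | WAW r0
6. sub @i8  | RAW+WAW r0
7. and @i9  | tail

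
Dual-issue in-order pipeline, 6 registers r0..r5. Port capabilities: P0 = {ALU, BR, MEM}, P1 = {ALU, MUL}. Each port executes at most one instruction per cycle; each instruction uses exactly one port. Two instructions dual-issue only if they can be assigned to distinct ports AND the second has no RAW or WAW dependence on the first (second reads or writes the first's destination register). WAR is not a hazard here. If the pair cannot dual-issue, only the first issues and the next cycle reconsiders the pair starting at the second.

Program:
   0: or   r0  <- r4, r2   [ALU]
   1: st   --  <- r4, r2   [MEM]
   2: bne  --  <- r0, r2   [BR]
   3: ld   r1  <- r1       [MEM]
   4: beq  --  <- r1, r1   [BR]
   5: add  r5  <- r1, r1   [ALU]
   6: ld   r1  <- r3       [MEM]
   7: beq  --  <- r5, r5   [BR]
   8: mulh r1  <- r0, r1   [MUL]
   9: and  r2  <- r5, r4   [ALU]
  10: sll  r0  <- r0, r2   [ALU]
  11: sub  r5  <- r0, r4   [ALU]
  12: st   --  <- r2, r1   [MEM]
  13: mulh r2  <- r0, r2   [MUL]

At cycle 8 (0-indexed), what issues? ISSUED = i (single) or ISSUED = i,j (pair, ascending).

c0: i0&i1 or.ALU st.MEM  pair
c1: i2 bne.BR  no-port BR/MEM
c2: i3 ld.MEM  no-port MEM/BR
c3: i4&i5 beq.BR add.ALU  pair
c4: i6 ld.MEM  no-port MEM/BR
c5: i7&i8 beq.BR mulh.MUL  pair
c6: i9 and.ALU  RAW r2
c7: i10 sll.ALU  RAW r0
c8: i11&i12 sub.ALU st.MEM  pair
c9: i13 mulh.MUL  tail

ISSUED = 11,12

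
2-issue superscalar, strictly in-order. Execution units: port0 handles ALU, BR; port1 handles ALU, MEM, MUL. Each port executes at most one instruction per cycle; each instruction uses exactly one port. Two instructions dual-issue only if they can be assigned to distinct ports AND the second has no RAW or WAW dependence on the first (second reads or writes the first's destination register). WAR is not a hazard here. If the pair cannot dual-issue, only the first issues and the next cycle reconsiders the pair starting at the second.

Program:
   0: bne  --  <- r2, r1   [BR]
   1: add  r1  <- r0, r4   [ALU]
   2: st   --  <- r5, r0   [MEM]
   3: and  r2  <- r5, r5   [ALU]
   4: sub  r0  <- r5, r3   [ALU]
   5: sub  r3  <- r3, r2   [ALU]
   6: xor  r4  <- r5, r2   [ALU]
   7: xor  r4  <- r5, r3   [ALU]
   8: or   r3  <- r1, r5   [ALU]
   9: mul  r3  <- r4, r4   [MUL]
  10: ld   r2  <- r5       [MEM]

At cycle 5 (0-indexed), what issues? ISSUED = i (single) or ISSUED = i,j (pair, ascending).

ISSUED = 9

[0] i0,i1  bne;add  -- 2-wide
[1] i2,i3  st;and  -- 2-wide
[2] i4,i5  sub;sub  -- 2-wide
[3] i6  xor  -- WAW r4
[4] i7,i8  xor;or  -- 2-wide
[5] i9  mul  -- no-port MUL/MEM
[6] i10  ld  -- tail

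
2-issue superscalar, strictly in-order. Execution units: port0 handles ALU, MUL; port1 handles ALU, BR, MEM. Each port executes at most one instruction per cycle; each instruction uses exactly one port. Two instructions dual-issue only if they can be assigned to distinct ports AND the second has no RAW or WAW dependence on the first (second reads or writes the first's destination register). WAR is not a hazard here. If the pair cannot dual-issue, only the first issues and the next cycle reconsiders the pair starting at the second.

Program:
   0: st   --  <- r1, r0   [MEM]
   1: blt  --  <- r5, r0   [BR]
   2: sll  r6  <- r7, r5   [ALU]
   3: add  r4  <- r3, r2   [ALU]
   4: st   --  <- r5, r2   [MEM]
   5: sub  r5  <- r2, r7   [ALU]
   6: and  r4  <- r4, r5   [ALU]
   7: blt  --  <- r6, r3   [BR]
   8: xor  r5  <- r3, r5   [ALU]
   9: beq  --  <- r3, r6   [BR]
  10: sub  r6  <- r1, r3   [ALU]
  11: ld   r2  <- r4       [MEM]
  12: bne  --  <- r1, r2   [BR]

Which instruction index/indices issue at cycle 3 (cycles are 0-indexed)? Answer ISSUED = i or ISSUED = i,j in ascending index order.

ISSUED = 5

t=0 i0:st.MEM ; no-port MEM/BR
t=1 i1&i2:blt.BR sll.ALU ; pair
t=2 i3&i4:add.ALU st.MEM ; pair
t=3 i5:sub.ALU ; RAW r5
t=4 i6&i7:and.ALU blt.BR ; pair
t=5 i8&i9:xor.ALU beq.BR ; pair
t=6 i10&i11:sub.ALU ld.MEM ; pair
t=7 i12:bne.BR ; tail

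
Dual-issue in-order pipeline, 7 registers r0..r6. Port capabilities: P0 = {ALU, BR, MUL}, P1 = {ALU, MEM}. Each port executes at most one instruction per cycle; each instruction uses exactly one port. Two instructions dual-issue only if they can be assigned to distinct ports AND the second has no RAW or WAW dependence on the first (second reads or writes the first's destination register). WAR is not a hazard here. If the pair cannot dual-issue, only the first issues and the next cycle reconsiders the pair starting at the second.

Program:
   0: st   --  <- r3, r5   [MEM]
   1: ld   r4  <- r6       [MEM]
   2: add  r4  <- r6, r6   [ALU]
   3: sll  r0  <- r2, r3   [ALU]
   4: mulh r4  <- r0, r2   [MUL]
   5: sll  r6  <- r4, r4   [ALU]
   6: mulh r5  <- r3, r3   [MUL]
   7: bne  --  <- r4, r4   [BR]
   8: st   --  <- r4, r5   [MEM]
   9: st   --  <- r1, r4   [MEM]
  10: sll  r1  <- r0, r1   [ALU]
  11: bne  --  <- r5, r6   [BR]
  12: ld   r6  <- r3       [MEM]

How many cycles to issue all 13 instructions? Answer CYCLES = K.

CYCLES = 8

#0 head=0: st i0 no-port MEM/MEM
#1 head=1: ld i1 WAW r4
#2 head=2: add/sll i2&i3 dual
#3 head=4: mulh i4 RAW r4
#4 head=5: sll/mulh i5&i6 dual
#5 head=7: bne/st i7&i8 dual
#6 head=9: st/sll i9&i10 dual
#7 head=11: bne/ld i11&i12 dual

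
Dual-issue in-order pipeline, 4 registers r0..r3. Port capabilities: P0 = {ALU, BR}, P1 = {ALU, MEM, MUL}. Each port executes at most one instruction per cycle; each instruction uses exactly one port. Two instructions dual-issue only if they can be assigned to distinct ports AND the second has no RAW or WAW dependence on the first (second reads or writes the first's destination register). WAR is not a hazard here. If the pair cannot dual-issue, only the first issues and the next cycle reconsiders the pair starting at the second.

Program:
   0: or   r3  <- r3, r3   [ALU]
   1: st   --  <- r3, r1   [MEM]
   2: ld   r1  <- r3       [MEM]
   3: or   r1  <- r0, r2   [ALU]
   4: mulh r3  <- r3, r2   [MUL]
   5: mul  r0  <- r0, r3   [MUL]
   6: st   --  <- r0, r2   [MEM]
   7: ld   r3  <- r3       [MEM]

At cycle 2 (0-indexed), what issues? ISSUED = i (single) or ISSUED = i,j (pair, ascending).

[0] i0  or  -- RAW r3
[1] i1  st  -- no-port MEM/MEM
[2] i2  ld  -- WAW r1
[3] i3,i4  or/mulh  -- dual
[4] i5  mul  -- no-port MUL/MEM
[5] i6  st  -- no-port MEM/MEM
[6] i7  ld  -- tail

ISSUED = 2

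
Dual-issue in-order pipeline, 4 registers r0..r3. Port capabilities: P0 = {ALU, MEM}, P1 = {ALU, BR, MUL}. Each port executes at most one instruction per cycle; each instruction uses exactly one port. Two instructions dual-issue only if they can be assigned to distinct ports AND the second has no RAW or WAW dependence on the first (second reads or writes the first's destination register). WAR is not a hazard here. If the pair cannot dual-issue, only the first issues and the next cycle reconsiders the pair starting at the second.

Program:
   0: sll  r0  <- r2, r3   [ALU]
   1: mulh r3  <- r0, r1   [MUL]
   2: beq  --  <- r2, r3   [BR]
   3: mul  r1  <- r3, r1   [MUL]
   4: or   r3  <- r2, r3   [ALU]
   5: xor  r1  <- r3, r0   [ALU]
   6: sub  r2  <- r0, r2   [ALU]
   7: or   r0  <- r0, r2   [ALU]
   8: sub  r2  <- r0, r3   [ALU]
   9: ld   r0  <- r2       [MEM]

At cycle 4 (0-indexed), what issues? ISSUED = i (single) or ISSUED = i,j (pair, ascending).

#0 head=0: sll.ALU i0 RAW r0
#1 head=1: mulh.MUL i1 no-port MUL/BR
#2 head=2: beq.BR i2 no-port BR/MUL
#3 head=3: mul.MUL or.ALU i3&i4 2-wide
#4 head=5: xor.ALU sub.ALU i5&i6 2-wide
#5 head=7: or.ALU i7 RAW r0
#6 head=8: sub.ALU i8 RAW r2
#7 head=9: ld.MEM i9 tail

ISSUED = 5,6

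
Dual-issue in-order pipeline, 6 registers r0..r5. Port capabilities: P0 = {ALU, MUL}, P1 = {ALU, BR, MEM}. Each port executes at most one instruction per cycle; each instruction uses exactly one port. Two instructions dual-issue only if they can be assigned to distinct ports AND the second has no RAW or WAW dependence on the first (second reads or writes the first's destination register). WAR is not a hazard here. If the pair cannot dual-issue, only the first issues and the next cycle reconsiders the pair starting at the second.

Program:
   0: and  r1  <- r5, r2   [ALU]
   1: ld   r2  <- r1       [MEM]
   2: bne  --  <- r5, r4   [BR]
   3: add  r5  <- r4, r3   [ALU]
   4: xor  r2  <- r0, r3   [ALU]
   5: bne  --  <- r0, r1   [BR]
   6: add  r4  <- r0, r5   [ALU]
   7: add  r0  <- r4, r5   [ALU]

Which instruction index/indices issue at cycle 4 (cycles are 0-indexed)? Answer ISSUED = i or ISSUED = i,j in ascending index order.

ISSUED = 6

0. and @i0  | RAW r1
1. ld @i1  | no-port MEM/BR
2. bne+add @i2/i3  | dual
3. xor+bne @i4/i5  | dual
4. add @i6  | RAW r4
5. add @i7  | tail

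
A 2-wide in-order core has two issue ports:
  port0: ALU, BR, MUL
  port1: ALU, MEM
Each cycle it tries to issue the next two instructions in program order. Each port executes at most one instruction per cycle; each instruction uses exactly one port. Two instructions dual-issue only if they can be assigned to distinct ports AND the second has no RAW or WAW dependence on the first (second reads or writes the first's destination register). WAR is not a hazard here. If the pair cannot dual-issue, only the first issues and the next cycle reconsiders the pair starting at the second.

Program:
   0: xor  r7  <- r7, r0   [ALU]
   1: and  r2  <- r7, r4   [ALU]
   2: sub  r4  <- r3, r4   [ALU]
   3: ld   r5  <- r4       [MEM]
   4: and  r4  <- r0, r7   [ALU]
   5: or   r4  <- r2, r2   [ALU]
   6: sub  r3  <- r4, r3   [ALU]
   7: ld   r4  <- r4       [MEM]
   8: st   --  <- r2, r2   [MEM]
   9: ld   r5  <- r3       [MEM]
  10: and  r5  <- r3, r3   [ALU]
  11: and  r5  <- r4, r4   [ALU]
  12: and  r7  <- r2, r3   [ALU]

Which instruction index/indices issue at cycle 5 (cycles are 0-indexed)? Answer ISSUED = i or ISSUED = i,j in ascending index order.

0. xor.ALU @i0  | RAW r7
1. and.ALU+sub.ALU @i1/i2  | 2-wide
2. ld.MEM+and.ALU @i3/i4  | 2-wide
3. or.ALU @i5  | RAW r4
4. sub.ALU+ld.MEM @i6/i7  | 2-wide
5. st.MEM @i8  | no-port MEM/MEM
6. ld.MEM @i9  | WAW r5
7. and.ALU @i10  | WAW r5
8. and.ALU+and.ALU @i11/i12  | 2-wide

ISSUED = 8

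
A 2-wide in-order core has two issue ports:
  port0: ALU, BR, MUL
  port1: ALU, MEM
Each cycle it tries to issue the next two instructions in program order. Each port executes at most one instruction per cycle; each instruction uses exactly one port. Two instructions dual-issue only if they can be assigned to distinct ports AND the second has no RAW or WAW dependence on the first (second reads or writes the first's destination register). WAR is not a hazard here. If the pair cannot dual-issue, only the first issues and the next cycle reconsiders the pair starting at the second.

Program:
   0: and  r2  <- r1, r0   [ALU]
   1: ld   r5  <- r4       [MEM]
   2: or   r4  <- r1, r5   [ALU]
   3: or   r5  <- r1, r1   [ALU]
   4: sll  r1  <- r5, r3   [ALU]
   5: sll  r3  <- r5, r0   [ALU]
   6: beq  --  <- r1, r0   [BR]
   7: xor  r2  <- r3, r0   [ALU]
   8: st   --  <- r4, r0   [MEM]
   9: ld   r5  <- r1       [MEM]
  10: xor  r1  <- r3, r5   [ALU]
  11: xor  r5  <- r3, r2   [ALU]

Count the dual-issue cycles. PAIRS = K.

PAIRS = 5

0. and.ALU ld.MEM @i0/i1  | pair
1. or.ALU or.ALU @i2/i3  | pair
2. sll.ALU sll.ALU @i4/i5  | pair
3. beq.BR xor.ALU @i6/i7  | pair
4. st.MEM @i8  | no-port MEM/MEM
5. ld.MEM @i9  | RAW r5
6. xor.ALU xor.ALU @i10/i11  | pair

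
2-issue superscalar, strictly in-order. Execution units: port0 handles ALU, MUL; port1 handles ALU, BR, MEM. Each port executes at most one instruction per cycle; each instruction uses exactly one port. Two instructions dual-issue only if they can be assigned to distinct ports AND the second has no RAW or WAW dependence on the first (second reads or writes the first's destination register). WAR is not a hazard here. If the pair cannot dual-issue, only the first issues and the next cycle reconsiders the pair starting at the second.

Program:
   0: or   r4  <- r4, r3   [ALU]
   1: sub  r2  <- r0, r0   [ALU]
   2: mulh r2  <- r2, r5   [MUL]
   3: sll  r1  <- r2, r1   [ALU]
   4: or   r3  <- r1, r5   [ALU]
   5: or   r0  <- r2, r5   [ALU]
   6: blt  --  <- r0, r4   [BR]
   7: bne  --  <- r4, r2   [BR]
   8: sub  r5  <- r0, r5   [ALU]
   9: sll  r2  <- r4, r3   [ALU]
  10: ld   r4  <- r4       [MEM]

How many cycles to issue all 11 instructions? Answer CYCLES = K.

CYCLES = 7

0. or;sub @i0+i1  | dual
1. mulh @i2  | RAW r2
2. sll @i3  | RAW r1
3. or;or @i4+i5  | dual
4. blt @i6  | no-port BR/BR
5. bne;sub @i7+i8  | dual
6. sll;ld @i9+i10  | dual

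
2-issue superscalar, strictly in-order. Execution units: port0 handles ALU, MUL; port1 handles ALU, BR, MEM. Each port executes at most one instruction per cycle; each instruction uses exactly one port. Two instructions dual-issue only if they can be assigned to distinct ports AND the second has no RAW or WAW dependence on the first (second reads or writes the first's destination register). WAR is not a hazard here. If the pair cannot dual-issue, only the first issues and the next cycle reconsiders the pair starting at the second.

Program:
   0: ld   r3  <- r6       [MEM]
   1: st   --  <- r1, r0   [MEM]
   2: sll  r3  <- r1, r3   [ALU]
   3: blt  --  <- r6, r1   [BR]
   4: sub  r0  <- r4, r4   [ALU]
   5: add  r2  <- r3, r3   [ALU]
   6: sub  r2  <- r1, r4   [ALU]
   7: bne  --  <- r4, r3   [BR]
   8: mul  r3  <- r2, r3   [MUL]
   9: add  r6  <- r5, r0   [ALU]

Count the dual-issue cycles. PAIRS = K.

PAIRS = 4

#0 head=0: ld.MEM i0 no-port MEM/MEM
#1 head=1: st.MEM+sll.ALU i1,i2 dual
#2 head=3: blt.BR+sub.ALU i3,i4 dual
#3 head=5: add.ALU i5 WAW r2
#4 head=6: sub.ALU+bne.BR i6,i7 dual
#5 head=8: mul.MUL+add.ALU i8,i9 dual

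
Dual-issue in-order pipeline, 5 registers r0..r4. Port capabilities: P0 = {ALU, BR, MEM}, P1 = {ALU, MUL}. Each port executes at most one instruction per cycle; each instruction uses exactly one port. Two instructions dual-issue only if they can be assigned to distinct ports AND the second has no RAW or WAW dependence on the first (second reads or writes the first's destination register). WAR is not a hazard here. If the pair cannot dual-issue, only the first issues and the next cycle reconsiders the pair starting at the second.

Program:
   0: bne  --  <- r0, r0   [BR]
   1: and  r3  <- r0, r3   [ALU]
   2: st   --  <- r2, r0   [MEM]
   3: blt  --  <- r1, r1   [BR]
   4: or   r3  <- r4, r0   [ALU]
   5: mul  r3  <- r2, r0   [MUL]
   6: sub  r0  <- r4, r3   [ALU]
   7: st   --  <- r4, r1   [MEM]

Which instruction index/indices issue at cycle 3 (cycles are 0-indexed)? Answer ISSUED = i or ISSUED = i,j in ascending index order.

[0] i0+i1  bne;and  -- pair
[1] i2  st  -- no-port MEM/BR
[2] i3+i4  blt;or  -- pair
[3] i5  mul  -- RAW r3
[4] i6+i7  sub;st  -- pair

ISSUED = 5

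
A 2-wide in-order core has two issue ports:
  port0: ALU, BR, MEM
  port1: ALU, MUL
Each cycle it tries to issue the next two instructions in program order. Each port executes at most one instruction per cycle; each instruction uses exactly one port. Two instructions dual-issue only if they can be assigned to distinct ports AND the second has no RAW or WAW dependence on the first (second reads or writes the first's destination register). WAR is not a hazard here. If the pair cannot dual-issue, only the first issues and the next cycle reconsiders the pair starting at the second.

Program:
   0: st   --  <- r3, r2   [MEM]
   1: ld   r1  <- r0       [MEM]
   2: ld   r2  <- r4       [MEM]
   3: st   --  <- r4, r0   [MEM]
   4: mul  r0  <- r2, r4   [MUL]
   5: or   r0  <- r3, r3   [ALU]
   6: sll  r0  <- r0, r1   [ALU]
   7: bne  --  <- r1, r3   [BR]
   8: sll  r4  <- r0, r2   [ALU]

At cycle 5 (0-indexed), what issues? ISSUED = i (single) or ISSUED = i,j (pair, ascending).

ISSUED = 6,7

[0] i0  st.MEM  -- no-port MEM/MEM
[1] i1  ld.MEM  -- no-port MEM/MEM
[2] i2  ld.MEM  -- no-port MEM/MEM
[3] i3&i4  st.MEM mul.MUL  -- 2-wide
[4] i5  or.ALU  -- RAW+WAW r0
[5] i6&i7  sll.ALU bne.BR  -- 2-wide
[6] i8  sll.ALU  -- tail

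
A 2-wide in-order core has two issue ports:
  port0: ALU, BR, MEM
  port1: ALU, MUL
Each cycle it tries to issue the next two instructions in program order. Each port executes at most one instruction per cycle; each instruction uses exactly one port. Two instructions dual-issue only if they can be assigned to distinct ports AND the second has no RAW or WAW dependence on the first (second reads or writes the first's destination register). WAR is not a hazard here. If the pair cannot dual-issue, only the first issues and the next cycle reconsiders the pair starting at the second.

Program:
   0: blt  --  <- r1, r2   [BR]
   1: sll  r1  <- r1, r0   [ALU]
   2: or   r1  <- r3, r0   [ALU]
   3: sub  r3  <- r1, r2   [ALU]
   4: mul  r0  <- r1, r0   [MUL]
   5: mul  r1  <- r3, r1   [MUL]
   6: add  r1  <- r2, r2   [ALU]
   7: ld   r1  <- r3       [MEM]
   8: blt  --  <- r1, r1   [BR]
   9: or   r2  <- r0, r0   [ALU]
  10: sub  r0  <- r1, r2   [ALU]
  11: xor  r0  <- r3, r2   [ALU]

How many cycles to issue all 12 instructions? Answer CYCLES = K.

  cy0 -> i0,i1 (blt.BR sll.ALU) pair
  cy1 -> i2 (or.ALU) RAW r1
  cy2 -> i3,i4 (sub.ALU mul.MUL) pair
  cy3 -> i5 (mul.MUL) WAW r1
  cy4 -> i6 (add.ALU) WAW r1
  cy5 -> i7 (ld.MEM) no-port MEM/BR
  cy6 -> i8,i9 (blt.BR or.ALU) pair
  cy7 -> i10 (sub.ALU) WAW r0
  cy8 -> i11 (xor.ALU) tail

CYCLES = 9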